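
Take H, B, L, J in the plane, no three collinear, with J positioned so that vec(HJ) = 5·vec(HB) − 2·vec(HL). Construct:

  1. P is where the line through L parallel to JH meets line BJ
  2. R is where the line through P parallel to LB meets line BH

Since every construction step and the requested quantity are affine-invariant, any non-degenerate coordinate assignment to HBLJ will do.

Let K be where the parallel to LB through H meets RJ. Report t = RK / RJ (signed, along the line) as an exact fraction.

t = 2/5

Work in coordinates with H = (0, 0), B = (1, 0), L = (0, 1), J = (5, -2).
1. P is where the line through L parallel to JH meets line BJ ⇒ P = (-5, 3)
2. R is where the line through P parallel to LB meets line BH ⇒ R = (-2, 0)
through H parallel to LB: direction (1, -1); meets RJ at K = (4/5, -4/5)
K = R + t·(J−R) with t = 2/5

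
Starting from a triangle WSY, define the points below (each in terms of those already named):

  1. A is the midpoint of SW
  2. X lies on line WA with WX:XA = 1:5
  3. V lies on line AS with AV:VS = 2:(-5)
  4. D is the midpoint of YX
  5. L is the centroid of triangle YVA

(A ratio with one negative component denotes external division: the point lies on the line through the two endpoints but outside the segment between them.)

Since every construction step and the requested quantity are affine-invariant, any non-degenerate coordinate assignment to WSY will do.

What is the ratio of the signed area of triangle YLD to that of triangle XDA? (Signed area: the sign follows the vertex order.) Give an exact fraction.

[YLD]:[XDA] = 2/5

Assign W = (0, 0), S = (1, 0), Y = (0, 1) — the answer is frame-independent, so this choice is without loss of generality.
1. A is the midpoint of SW ⇒ A = (1/2, 0)
2. X lies on line WA with WX:XA = 1:5 ⇒ X = (1/12, 0)
3. V lies on line AS with AV:VS = 2:(-5) ⇒ V = (1/6, 0)
4. D is the midpoint of YX ⇒ D = (1/24, 1/2)
5. L is the centroid of triangle YVA ⇒ L = (2/9, 1/3)
2·[YLD] = -1/12, 2·[XDA] = -5/24
[YLD]:[XDA] = -1/12:-5/24 = 2/5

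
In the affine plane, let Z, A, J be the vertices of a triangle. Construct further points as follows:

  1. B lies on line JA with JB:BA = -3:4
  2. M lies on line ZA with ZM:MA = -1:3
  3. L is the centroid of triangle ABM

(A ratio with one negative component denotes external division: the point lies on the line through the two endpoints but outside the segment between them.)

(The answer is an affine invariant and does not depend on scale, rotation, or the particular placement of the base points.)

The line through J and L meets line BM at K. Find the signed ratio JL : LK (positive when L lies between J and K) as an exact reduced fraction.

Assign Z = (0, 0), A = (1, 0), J = (0, 1) — the answer is frame-independent, so this choice is without loss of generality.
1. B lies on line JA with JB:BA = -3:4 ⇒ B = (-3, 4)
2. M lies on line ZA with ZM:MA = -1:3 ⇒ M = (-1/2, 0)
3. L is the centroid of triangle ABM ⇒ L = (-5/6, 4/3)
line JL meets BM at K = (-3/2, 8/5)
L = J + t·(K−J) with t = 5/9, so JL:LK = 5/9:4/9

JL:LK = 5/4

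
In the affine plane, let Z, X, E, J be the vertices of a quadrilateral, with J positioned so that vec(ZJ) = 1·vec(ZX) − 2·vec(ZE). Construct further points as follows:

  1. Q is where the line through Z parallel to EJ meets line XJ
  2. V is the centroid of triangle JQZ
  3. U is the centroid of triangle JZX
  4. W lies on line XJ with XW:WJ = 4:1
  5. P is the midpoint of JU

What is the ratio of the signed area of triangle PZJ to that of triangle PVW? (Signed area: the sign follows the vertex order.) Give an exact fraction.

Choose coordinates Z = (0, 0), X = (1, 0), E = (0, 1), J = (1, -2).
1. Q is where the line through Z parallel to EJ meets line XJ ⇒ Q = (1, -3)
2. V is the centroid of triangle JQZ ⇒ V = (2/3, -5/3)
3. U is the centroid of triangle JZX ⇒ U = (2/3, -2/3)
4. W lies on line XJ with XW:WJ = 4:1 ⇒ W = (1, -8/5)
5. P is the midpoint of JU ⇒ P = (5/6, -4/3)
2·[PZJ] = 1/3, 2·[PVW] = 1/10
[PZJ]:[PVW] = 1/3:1/10 = 10/3

[PZJ]:[PVW] = 10/3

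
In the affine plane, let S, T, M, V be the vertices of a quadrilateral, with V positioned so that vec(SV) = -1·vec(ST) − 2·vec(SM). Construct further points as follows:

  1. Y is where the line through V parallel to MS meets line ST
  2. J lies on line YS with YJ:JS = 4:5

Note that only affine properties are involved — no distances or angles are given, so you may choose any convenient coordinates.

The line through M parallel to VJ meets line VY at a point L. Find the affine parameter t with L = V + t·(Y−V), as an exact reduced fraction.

Choose coordinates S = (0, 0), T = (1, 0), M = (0, 1), V = (-1, -2).
1. Y is where the line through V parallel to MS meets line ST ⇒ Y = (-1, 0)
2. J lies on line YS with YJ:JS = 4:5 ⇒ J = (-5/9, 0)
through M parallel to VJ: direction (4/9, 2); meets VY at L = (-1, -7/2)
L = V + t·(Y−V) with t = -3/4

t = -3/4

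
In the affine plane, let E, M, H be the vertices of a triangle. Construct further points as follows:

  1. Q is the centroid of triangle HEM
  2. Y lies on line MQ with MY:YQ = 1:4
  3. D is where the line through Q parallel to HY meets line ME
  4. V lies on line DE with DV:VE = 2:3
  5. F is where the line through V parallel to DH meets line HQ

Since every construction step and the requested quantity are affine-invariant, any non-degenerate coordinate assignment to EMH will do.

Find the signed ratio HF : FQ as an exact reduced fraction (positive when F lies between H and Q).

Set E = (0, 0), M = (1, 0), H = (0, 1); any affine frame gives the same invariant.
1. Q is the centroid of triangle HEM ⇒ Q = (1/3, 1/3)
2. Y lies on line MQ with MY:YQ = 1:4 ⇒ Y = (13/15, 1/15)
3. D is where the line through Q parallel to HY meets line ME ⇒ D = (9/14, 0)
4. V lies on line DE with DV:VE = 2:3 ⇒ V = (27/70, 0)
5. F is where the line through V parallel to DH meets line HQ ⇒ F = (9/10, -4/5)
F = H + t·(Q−H) with t = 27/10, so HF:FQ = t:(1−t) = 27/10:-17/10

HF:FQ = -27/17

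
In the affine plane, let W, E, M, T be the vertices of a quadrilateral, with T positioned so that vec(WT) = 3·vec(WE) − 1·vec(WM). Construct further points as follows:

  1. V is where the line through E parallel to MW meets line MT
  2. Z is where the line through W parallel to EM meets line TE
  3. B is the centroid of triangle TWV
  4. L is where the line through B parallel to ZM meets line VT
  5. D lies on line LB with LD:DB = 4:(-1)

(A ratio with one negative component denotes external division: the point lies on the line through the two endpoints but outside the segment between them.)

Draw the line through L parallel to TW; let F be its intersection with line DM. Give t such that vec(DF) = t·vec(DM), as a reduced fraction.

Work in coordinates with W = (0, 0), E = (1, 0), M = (0, 1), T = (3, -1).
1. V is where the line through E parallel to MW meets line MT ⇒ V = (1, 1/3)
2. Z is where the line through W parallel to EM meets line TE ⇒ Z = (-1, 1)
3. B is the centroid of triangle TWV ⇒ B = (4/3, -2/9)
4. L is where the line through B parallel to ZM meets line VT ⇒ L = (11/6, -2/9)
5. D lies on line LB with LD:DB = 4:(-1) ⇒ D = (7/6, -2/9)
through L parallel to TW: direction (-3, 1); meets DM at F = (77/90, 14/135)
F = D + t·(M−D) with t = 4/15

t = 4/15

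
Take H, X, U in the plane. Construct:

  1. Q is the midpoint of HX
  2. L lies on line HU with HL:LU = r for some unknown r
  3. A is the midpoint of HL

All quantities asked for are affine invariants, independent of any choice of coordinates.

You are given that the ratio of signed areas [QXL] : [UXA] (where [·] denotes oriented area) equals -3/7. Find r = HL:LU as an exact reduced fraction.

Set H = (0, 0), X = (1, 0), U = (0, 1); any affine frame gives the same invariant.
1. Q is the midpoint of HX ⇒ Q = (1/2, 0)
2. With HL:LU = r, write λ = r/(r+1) so L = H + λ·(U−H); L is affine-linear in λ
3. A is the midpoint of HL ⇒ A is an affine combination of earlier points and hence also affine-linear in λ
Every point depending on L is an affine combination of L and λ-independent points, so each such coordinate is linear in λ; the λ² term in each signed area is a multiple of (U−H)×(U−H) = 0, so 2·[QXL] and 2·[UXA] are each linear in λ. Evaluating at λ=0 and λ=1:
  2·[QXL] = 1/2·λ,   2·[UXA] = 1/2·λ − 1
So [QXL]:[UXA] = (1/2·λ) / (1/2·λ − 1). Setting this equal to -3/7:
  1/2·λ = -3/7·(1/2·λ − 1)  ⇒  λ = 3/5
Then r = λ/(1−λ) = (3/5)/(2/5) = 3/2. Check: with r = 3/2, L = (0, 3/5) and [QXL]:[UXA] = -3/7 as required.

r = 3/2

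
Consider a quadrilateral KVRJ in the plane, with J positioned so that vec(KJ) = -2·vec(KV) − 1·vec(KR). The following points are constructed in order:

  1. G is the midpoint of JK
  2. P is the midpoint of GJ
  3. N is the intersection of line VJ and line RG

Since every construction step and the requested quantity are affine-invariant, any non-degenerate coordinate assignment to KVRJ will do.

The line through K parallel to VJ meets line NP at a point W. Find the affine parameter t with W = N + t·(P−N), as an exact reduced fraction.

Assign K = (0, 0), V = (1, 0), R = (0, 1), J = (-2, -1) — the answer is frame-independent, so this choice is without loss of generality.
1. G is the midpoint of JK ⇒ G = (-1, -1/2)
2. P is the midpoint of GJ ⇒ P = (-3/2, -3/4)
3. N is the intersection of line VJ and line RG ⇒ N = (-8/7, -5/7)
through K parallel to VJ: direction (-3, -1); meets NP at W = (-18/7, -6/7)
W = N + t·(P−N) with t = 4

t = 4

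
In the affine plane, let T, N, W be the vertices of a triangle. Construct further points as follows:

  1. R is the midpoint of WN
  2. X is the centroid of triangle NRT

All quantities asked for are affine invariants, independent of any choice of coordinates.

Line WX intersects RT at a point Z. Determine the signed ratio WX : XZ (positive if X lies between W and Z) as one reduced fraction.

WX:XZ = -4

Assign T = (0, 0), N = (1, 0), W = (0, 1) — the answer is frame-independent, so this choice is without loss of generality.
1. R is the midpoint of WN ⇒ R = (1/2, 1/2)
2. X is the centroid of triangle NRT ⇒ X = (1/2, 1/6)
line WX meets RT at Z = (3/8, 3/8)
X = W + t·(Z−W) with t = 4/3, so WX:XZ = 4/3:-1/3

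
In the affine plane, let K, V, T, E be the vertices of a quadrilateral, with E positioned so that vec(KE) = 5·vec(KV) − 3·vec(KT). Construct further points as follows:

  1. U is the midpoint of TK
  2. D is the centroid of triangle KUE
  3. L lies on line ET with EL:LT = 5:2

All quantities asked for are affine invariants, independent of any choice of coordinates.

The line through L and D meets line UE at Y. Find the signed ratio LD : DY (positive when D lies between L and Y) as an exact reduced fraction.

Choose coordinates K = (0, 0), V = (1, 0), T = (0, 1), E = (5, -3).
1. U is the midpoint of TK ⇒ U = (0, 1/2)
2. D is the centroid of triangle KUE ⇒ D = (5/3, -5/6)
3. L lies on line ET with EL:LT = 5:2 ⇒ L = (10/7, -1/7)
line LD meets UE at Y = (35/22, -27/44)
D = L + t·(Y−L) with t = 22/15, so LD:DY = 22/15:-7/15

LD:DY = -22/7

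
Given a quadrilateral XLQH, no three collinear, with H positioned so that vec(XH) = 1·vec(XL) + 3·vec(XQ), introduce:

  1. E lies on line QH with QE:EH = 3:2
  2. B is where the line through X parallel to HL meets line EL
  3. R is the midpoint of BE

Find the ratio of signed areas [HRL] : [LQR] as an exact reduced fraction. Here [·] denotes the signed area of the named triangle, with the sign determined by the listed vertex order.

[HRL]:[LQR] = -2/3

Choose coordinates X = (0, 0), L = (1, 0), Q = (0, 1), H = (1, 3).
1. E lies on line QH with QE:EH = 3:2 ⇒ E = (3/5, 11/5)
2. B is where the line through X parallel to HL meets line EL ⇒ B = (0, 11/2)
3. R is the midpoint of BE ⇒ R = (3/10, 77/20)
2·[HRL] = 21/10, 2·[LQR] = -63/20
[HRL]:[LQR] = 21/10:-63/20 = -2/3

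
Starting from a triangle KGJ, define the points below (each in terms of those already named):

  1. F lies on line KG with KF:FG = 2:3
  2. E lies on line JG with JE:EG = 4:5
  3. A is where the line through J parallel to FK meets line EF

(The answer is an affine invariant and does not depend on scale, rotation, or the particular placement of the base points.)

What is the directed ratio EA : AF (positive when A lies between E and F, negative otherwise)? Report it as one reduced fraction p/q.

Set K = (0, 0), G = (1, 0), J = (0, 1); any affine frame gives the same invariant.
1. F lies on line KG with KF:FG = 2:3 ⇒ F = (2/5, 0)
2. E lies on line JG with JE:EG = 4:5 ⇒ E = (4/9, 5/9)
3. A is where the line through J parallel to FK meets line EF ⇒ A = (12/25, 1)
A = E + t·(F−E) with t = -4/5, so EA:AF = t:(1−t) = -4/5:9/5

EA:AF = -4/9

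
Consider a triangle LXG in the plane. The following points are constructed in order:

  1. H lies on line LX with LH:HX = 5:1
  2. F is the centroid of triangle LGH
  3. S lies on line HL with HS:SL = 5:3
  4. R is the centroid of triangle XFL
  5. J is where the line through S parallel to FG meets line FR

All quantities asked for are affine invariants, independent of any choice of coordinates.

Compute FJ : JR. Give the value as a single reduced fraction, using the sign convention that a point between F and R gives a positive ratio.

FJ:JR = -15/23

Assign L = (0, 0), X = (1, 0), G = (0, 1) — the answer is frame-independent, so this choice is without loss of generality.
1. H lies on line LX with LH:HX = 5:1 ⇒ H = (5/6, 0)
2. F is the centroid of triangle LGH ⇒ F = (5/18, 1/3)
3. S lies on line HL with HS:SL = 5:3 ⇒ S = (5/16, 0)
4. R is the centroid of triangle XFL ⇒ R = (23/54, 1/9)
5. J is where the line through S parallel to FG meets line FR ⇒ J = (0, 3/4)
J = F + t·(R−F) with t = -15/8, so FJ:JR = t:(1−t) = -15/8:23/8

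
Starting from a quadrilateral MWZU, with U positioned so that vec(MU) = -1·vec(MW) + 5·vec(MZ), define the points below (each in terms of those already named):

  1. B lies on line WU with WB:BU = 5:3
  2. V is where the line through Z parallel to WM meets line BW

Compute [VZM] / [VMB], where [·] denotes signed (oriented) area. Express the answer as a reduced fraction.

[VZM]:[VMB] = -24/85

Assign M = (0, 0), W = (1, 0), Z = (0, 1), U = (-1, 5) — the answer is frame-independent, so this choice is without loss of generality.
1. B lies on line WU with WB:BU = 5:3 ⇒ B = (-1/4, 25/8)
2. V is where the line through Z parallel to WM meets line BW ⇒ V = (3/5, 1)
2·[VZM] = 3/5, 2·[VMB] = -17/8
[VZM]:[VMB] = 3/5:-17/8 = -24/85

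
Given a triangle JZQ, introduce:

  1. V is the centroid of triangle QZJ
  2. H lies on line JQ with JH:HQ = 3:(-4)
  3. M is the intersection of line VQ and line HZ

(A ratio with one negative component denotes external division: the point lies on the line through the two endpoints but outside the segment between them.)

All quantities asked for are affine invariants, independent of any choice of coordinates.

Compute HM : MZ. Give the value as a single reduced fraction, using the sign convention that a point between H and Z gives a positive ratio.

Work in coordinates with J = (0, 0), Z = (1, 0), Q = (0, 1).
1. V is the centroid of triangle QZJ ⇒ V = (1/3, 1/3)
2. H lies on line JQ with JH:HQ = 3:(-4) ⇒ H = (0, -3)
3. M is the intersection of line VQ and line HZ ⇒ M = (4/5, -3/5)
M = H + t·(Z−H) with t = 4/5, so HM:MZ = t:(1−t) = 4/5:1/5

HM:MZ = 4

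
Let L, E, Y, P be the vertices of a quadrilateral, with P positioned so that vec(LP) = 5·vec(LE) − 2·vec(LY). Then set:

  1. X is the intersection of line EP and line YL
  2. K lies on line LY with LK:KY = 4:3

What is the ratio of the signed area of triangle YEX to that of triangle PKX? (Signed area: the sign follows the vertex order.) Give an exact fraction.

Choose coordinates L = (0, 0), E = (1, 0), Y = (0, 1), P = (5, -2).
1. X is the intersection of line EP and line YL ⇒ X = (0, 1/2)
2. K lies on line LY with LK:KY = 4:3 ⇒ K = (0, 4/7)
2·[YEX] = -1/2, 2·[PKX] = 5/14
[YEX]:[PKX] = -1/2:5/14 = -7/5

[YEX]:[PKX] = -7/5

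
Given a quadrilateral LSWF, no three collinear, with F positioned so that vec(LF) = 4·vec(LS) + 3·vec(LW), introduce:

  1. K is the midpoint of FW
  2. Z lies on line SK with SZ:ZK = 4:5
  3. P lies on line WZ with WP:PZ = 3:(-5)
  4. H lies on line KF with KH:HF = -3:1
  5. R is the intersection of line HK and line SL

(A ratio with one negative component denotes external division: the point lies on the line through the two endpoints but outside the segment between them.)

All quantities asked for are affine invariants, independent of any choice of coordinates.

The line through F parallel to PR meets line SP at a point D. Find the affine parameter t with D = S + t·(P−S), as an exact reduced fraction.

t = -8/7

Work in coordinates with L = (0, 0), S = (1, 0), W = (0, 1), F = (4, 3).
1. K is the midpoint of FW ⇒ K = (2, 2)
2. Z lies on line SK with SZ:ZK = 4:5 ⇒ Z = (13/9, 8/9)
3. P lies on line WZ with WP:PZ = 3:(-5) ⇒ P = (-13/6, 7/6)
4. H lies on line KF with KH:HF = -3:1 ⇒ H = (5, 7/2)
5. R is the intersection of line HK and line SL ⇒ R = (-2, 0)
through F parallel to PR: direction (1/6, -7/6); meets SP at D = (97/21, -4/3)
D = S + t·(P−S) with t = -8/7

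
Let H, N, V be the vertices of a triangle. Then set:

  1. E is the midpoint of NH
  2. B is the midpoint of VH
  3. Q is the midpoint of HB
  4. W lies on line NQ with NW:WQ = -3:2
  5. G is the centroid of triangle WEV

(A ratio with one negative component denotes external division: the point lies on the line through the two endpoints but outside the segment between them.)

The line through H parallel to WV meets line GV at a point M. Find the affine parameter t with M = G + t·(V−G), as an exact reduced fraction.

t = -31/17

Choose coordinates H = (0, 0), N = (1, 0), V = (0, 1).
1. E is the midpoint of NH ⇒ E = (1/2, 0)
2. B is the midpoint of VH ⇒ B = (0, 1/2)
3. Q is the midpoint of HB ⇒ Q = (0, 1/4)
4. W lies on line NQ with NW:WQ = -3:2 ⇒ W = (-2, 3/4)
5. G is the centroid of triangle WEV ⇒ G = (-1/2, 7/12)
through H parallel to WV: direction (2, 1/4); meets GV at M = (-24/17, -3/17)
M = G + t·(V−G) with t = -31/17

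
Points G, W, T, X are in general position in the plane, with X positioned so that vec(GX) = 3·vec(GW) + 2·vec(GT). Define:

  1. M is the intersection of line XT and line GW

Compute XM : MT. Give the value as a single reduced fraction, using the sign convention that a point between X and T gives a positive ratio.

Work in coordinates with G = (0, 0), W = (1, 0), T = (0, 1), X = (3, 2).
1. M is the intersection of line XT and line GW ⇒ M = (-3, 0)
M = X + t·(T−X) with t = 2, so XM:MT = t:(1−t) = 2:-1

XM:MT = -2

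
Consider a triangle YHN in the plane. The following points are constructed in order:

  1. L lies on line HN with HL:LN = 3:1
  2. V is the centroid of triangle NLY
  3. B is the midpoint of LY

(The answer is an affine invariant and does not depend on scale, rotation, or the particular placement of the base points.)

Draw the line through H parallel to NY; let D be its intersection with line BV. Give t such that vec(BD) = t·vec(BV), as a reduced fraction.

t = -21

Choose coordinates Y = (0, 0), H = (1, 0), N = (0, 1).
1. L lies on line HN with HL:LN = 3:1 ⇒ L = (1/4, 3/4)
2. V is the centroid of triangle NLY ⇒ V = (1/12, 7/12)
3. B is the midpoint of LY ⇒ B = (1/8, 3/8)
through H parallel to NY: direction (0, -1); meets BV at D = (1, -4)
D = B + t·(V−B) with t = -21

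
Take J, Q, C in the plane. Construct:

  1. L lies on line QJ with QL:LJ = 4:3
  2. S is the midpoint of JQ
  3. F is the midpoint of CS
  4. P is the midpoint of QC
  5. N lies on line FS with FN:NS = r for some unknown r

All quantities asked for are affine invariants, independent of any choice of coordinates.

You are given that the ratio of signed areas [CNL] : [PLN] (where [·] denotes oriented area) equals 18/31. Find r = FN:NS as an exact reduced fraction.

r = 2/5

Set J = (0, 0), Q = (1, 0), C = (0, 1); any affine frame gives the same invariant.
1. L lies on line QJ with QL:LJ = 4:3 ⇒ L = (3/7, 0)
2. S is the midpoint of JQ ⇒ S = (1/2, 0)
3. F is the midpoint of CS ⇒ F = (1/4, 1/2)
4. P is the midpoint of QC ⇒ P = (1/2, 1/2)
5. With FN:NS = r, write λ = r/(r+1) so N = F + λ·(S−F); N is affine-linear in λ
Every point depending on N is an affine combination of N and λ-independent points, so each such coordinate is linear in λ; the λ² term in each signed area is a multiple of (S−F)×(S−F) = 0, so 2·[CNL] and 2·[PLN] are each linear in λ. Evaluating at λ=0 and λ=1:
  2·[CNL] = -1/28·λ − 1/28,   2·[PLN] = 9/56·λ − 1/8
So [CNL]:[PLN] = (-1/28·λ − 1/28) / (9/56·λ − 1/8). Setting this equal to 18/31:
  -1/28·λ − 1/28 = 18/31·(9/56·λ − 1/8)  ⇒  λ = 2/7
Then r = λ/(1−λ) = (2/7)/(5/7) = 2/5. Check: with r = 2/5, N = (9/28, 5/14) and [CNL]:[PLN] = 18/31 as required.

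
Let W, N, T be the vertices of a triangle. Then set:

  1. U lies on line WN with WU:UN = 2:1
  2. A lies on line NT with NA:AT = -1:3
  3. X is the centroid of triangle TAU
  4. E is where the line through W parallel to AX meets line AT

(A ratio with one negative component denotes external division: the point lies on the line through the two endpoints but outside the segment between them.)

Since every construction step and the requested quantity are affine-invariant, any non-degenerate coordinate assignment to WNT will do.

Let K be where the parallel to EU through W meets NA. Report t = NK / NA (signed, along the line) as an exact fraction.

Assign W = (0, 0), N = (1, 0), T = (0, 1) — the answer is frame-independent, so this choice is without loss of generality.
1. U lies on line WN with WU:UN = 2:1 ⇒ U = (2/3, 0)
2. A lies on line NT with NA:AT = -1:3 ⇒ A = (3/2, -1/2)
3. X is the centroid of triangle TAU ⇒ X = (13/18, 1/6)
4. E is where the line through W parallel to AX meets line AT ⇒ E = (7, -6)
through W parallel to EU: direction (-19/3, 6); meets NA at K = (19, -18)
K = N + t·(A−N) with t = 36

t = 36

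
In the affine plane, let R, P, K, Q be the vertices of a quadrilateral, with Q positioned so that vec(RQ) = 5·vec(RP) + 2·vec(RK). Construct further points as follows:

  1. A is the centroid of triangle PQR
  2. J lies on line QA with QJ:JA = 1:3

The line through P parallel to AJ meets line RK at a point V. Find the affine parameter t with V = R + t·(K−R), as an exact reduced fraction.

Work in coordinates with R = (0, 0), P = (1, 0), K = (0, 1), Q = (5, 2).
1. A is the centroid of triangle PQR ⇒ A = (2, 2/3)
2. J lies on line QA with QJ:JA = 1:3 ⇒ J = (17/4, 5/3)
through P parallel to AJ: direction (9/4, 1); meets RK at V = (0, -4/9)
V = R + t·(K−R) with t = -4/9

t = -4/9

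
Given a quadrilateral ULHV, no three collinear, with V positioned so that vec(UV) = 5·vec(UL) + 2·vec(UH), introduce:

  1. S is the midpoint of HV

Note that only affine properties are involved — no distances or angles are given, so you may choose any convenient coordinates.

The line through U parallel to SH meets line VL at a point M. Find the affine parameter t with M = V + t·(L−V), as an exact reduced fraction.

t = 5/6

Choose coordinates U = (0, 0), L = (1, 0), H = (0, 1), V = (5, 2).
1. S is the midpoint of HV ⇒ S = (5/2, 3/2)
through U parallel to SH: direction (-5/2, -1/2); meets VL at M = (5/3, 1/3)
M = V + t·(L−V) with t = 5/6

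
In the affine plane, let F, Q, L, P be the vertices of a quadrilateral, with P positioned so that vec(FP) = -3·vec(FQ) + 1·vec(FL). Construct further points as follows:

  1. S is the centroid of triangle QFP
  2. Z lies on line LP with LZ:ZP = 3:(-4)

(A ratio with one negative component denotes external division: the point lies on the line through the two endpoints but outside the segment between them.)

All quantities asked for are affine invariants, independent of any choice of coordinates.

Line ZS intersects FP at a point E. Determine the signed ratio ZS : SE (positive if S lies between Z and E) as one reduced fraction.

ZS:SE = 35

Choose coordinates F = (0, 0), Q = (1, 0), L = (0, 1), P = (-3, 1).
1. S is the centroid of triangle QFP ⇒ S = (-2/3, 1/3)
2. Z lies on line LP with LZ:ZP = 3:(-4) ⇒ Z = (9, 1)
line ZS meets FP at E = (-33/35, 11/35)
S = Z + t·(E−Z) with t = 35/36, so ZS:SE = 35/36:1/36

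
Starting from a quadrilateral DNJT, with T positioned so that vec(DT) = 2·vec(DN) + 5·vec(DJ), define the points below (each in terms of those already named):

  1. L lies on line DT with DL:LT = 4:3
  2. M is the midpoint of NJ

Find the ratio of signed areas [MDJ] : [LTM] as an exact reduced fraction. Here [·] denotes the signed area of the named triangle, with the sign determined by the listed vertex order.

[MDJ]:[LTM] = 7/9

Assign D = (0, 0), N = (1, 0), J = (0, 1), T = (2, 5) — the answer is frame-independent, so this choice is without loss of generality.
1. L lies on line DT with DL:LT = 4:3 ⇒ L = (8/7, 20/7)
2. M is the midpoint of NJ ⇒ M = (1/2, 1/2)
2·[MDJ] = -1/2, 2·[LTM] = -9/14
[MDJ]:[LTM] = -1/2:-9/14 = 7/9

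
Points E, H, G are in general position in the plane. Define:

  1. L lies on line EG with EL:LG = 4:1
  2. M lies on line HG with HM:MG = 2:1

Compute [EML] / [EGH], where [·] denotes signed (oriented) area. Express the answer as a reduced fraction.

[EML]:[EGH] = -4/15

Set E = (0, 0), H = (1, 0), G = (0, 1); any affine frame gives the same invariant.
1. L lies on line EG with EL:LG = 4:1 ⇒ L = (0, 4/5)
2. M lies on line HG with HM:MG = 2:1 ⇒ M = (1/3, 2/3)
2·[EML] = 4/15, 2·[EGH] = -1
[EML]:[EGH] = 4/15:-1 = -4/15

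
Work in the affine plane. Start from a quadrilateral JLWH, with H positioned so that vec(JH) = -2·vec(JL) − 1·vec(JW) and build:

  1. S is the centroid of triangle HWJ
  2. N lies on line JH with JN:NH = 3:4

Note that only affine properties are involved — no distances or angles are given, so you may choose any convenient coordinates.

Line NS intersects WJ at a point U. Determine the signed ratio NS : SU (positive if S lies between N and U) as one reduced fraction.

Assign J = (0, 0), L = (1, 0), W = (0, 1), H = (-2, -1) — the answer is frame-independent, so this choice is without loss of generality.
1. S is the centroid of triangle HWJ ⇒ S = (-2/3, 0)
2. N lies on line JH with JN:NH = 3:4 ⇒ N = (-6/7, -3/7)
line NS meets WJ at U = (0, 3/2)
S = N + t·(U−N) with t = 2/9, so NS:SU = 2/9:7/9

NS:SU = 2/7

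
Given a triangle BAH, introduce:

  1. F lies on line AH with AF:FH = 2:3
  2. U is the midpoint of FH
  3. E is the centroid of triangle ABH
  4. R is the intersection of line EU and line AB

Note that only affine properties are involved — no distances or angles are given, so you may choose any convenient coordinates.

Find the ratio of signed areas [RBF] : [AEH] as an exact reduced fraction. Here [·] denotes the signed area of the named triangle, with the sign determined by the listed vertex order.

[RBF]:[AEH] = 24/55

Work in coordinates with B = (0, 0), A = (1, 0), H = (0, 1).
1. F lies on line AH with AF:FH = 2:3 ⇒ F = (3/5, 2/5)
2. U is the midpoint of FH ⇒ U = (3/10, 7/10)
3. E is the centroid of triangle ABH ⇒ E = (1/3, 1/3)
4. R is the intersection of line EU and line AB ⇒ R = (4/11, 0)
2·[RBF] = -8/55, 2·[AEH] = -1/3
[RBF]:[AEH] = -8/55:-1/3 = 24/55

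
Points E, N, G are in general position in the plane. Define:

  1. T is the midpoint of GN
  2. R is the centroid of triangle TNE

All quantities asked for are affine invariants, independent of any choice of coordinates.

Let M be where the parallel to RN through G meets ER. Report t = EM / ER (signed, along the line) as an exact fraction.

t = 3

Work in coordinates with E = (0, 0), N = (1, 0), G = (0, 1).
1. T is the midpoint of GN ⇒ T = (1/2, 1/2)
2. R is the centroid of triangle TNE ⇒ R = (1/2, 1/6)
through G parallel to RN: direction (1/2, -1/6); meets ER at M = (3/2, 1/2)
M = E + t·(R−E) with t = 3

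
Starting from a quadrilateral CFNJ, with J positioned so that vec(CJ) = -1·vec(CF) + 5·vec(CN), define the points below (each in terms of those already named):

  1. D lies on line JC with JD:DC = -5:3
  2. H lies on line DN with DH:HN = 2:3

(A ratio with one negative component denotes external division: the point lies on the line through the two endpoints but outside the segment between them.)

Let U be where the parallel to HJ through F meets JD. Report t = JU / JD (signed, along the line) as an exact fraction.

t = -87/10

Work in coordinates with C = (0, 0), F = (1, 0), N = (0, 1), J = (-1, 5).
1. D lies on line JC with JD:DC = -5:3 ⇒ D = (3/2, -15/2)
2. H lies on line DN with DH:HN = 2:3 ⇒ H = (9/10, -41/10)
through F parallel to HJ: direction (-19/10, 91/10); meets JD at U = (-91/4, 455/4)
U = J + t·(D−J) with t = -87/10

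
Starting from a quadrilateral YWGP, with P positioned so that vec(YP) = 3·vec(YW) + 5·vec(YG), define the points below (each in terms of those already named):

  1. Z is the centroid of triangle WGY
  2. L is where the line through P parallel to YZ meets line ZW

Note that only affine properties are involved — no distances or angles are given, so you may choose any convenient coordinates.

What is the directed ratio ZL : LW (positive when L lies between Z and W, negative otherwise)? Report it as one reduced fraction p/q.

ZL:LW = -2/3

Choose coordinates Y = (0, 0), W = (1, 0), G = (0, 1), P = (3, 5).
1. Z is the centroid of triangle WGY ⇒ Z = (1/3, 1/3)
2. L is where the line through P parallel to YZ meets line ZW ⇒ L = (-1, 1)
L = Z + t·(W−Z) with t = -2, so ZL:LW = t:(1−t) = -2:3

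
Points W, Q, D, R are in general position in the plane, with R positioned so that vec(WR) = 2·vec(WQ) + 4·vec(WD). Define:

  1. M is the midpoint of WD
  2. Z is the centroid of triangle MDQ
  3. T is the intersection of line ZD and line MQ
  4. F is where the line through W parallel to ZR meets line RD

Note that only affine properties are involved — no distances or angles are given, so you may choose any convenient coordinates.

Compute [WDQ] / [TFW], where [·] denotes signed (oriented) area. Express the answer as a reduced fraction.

Work in coordinates with W = (0, 0), Q = (1, 0), D = (0, 1), R = (2, 4).
1. M is the midpoint of WD ⇒ M = (0, 1/2)
2. Z is the centroid of triangle MDQ ⇒ Z = (1/3, 1/2)
3. T is the intersection of line ZD and line MQ ⇒ T = (1/2, 1/4)
4. F is where the line through W parallel to ZR meets line RD ⇒ F = (5/3, 7/2)
2·[WDQ] = -1, 2·[TFW] = 4/3
[WDQ]:[TFW] = -1:4/3 = -3/4

[WDQ]:[TFW] = -3/4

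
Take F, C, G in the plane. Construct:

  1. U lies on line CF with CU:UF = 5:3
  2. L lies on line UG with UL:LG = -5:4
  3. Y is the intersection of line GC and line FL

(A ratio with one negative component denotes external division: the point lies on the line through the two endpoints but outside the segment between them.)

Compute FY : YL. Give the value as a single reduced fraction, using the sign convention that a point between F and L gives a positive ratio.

Choose coordinates F = (0, 0), C = (1, 0), G = (0, 1).
1. U lies on line CF with CU:UF = 5:3 ⇒ U = (3/8, 0)
2. L lies on line UG with UL:LG = -5:4 ⇒ L = (-3/2, 5)
3. Y is the intersection of line GC and line FL ⇒ Y = (-3/7, 10/7)
Y = F + t·(L−F) with t = 2/7, so FY:YL = t:(1−t) = 2/7:5/7

FY:YL = 2/5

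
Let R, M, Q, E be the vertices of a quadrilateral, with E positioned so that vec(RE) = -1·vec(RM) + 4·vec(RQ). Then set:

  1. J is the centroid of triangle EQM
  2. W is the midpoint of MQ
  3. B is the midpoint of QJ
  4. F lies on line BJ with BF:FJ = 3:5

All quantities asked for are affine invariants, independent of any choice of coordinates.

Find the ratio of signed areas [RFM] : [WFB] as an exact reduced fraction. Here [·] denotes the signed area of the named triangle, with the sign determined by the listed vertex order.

[RFM]:[WFB] = -70/3

Choose coordinates R = (0, 0), M = (1, 0), Q = (0, 1), E = (-1, 4).
1. J is the centroid of triangle EQM ⇒ J = (0, 5/3)
2. W is the midpoint of MQ ⇒ W = (1/2, 1/2)
3. B is the midpoint of QJ ⇒ B = (0, 4/3)
4. F lies on line BJ with BF:FJ = 3:5 ⇒ F = (0, 35/24)
2·[RFM] = -35/24, 2·[WFB] = 1/16
[RFM]:[WFB] = -35/24:1/16 = -70/3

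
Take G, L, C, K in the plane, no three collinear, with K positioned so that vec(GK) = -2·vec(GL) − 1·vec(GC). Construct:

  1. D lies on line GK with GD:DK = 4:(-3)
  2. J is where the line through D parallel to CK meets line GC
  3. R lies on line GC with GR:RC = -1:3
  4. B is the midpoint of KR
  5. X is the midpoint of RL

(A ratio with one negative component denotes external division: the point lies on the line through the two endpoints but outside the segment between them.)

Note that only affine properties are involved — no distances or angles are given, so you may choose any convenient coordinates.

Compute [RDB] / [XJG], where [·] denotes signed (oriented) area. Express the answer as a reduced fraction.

[RDB]:[XJG] = -3/4

Assign G = (0, 0), L = (1, 0), C = (0, 1), K = (-2, -1) — the answer is frame-independent, so this choice is without loss of generality.
1. D lies on line GK with GD:DK = 4:(-3) ⇒ D = (-8, -4)
2. J is where the line through D parallel to CK meets line GC ⇒ J = (0, 4)
3. R lies on line GC with GR:RC = -1:3 ⇒ R = (0, -1/2)
4. B is the midpoint of KR ⇒ B = (-1, -3/4)
5. X is the midpoint of RL ⇒ X = (1/2, -1/4)
2·[RDB] = -3/2, 2·[XJG] = 2
[RDB]:[XJG] = -3/2:2 = -3/4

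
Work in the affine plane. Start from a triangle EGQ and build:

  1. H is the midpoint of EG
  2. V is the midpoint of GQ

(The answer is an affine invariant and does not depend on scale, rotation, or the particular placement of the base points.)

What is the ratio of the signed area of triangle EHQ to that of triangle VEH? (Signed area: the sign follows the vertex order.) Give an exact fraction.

Work in coordinates with E = (0, 0), G = (1, 0), Q = (0, 1).
1. H is the midpoint of EG ⇒ H = (1/2, 0)
2. V is the midpoint of GQ ⇒ V = (1/2, 1/2)
2·[EHQ] = 1/2, 2·[VEH] = 1/4
[EHQ]:[VEH] = 1/2:1/4 = 2

[EHQ]:[VEH] = 2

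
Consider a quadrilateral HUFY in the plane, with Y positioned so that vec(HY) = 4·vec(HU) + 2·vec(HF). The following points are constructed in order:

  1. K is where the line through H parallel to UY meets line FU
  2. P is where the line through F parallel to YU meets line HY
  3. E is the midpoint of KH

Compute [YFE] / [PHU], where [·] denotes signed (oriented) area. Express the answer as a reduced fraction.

Work in coordinates with H = (0, 0), U = (1, 0), F = (0, 1), Y = (4, 2).
1. K is where the line through H parallel to UY meets line FU ⇒ K = (3/5, 2/5)
2. P is where the line through F parallel to YU meets line HY ⇒ P = (-6, -3)
3. E is the midpoint of KH ⇒ E = (3/10, 1/5)
2·[YFE] = 7/2, 2·[PHU] = -3
[YFE]:[PHU] = 7/2:-3 = -7/6

[YFE]:[PHU] = -7/6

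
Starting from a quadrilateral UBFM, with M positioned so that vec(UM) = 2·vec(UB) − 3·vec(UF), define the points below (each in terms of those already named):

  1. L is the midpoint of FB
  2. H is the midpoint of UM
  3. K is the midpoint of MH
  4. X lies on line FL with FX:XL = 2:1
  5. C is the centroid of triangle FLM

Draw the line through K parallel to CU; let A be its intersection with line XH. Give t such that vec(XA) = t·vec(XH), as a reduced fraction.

Work in coordinates with U = (0, 0), B = (1, 0), F = (0, 1), M = (2, -3).
1. L is the midpoint of FB ⇒ L = (1/2, 1/2)
2. H is the midpoint of UM ⇒ H = (1, -3/2)
3. K is the midpoint of MH ⇒ K = (3/2, -9/4)
4. X lies on line FL with FX:XL = 2:1 ⇒ X = (1/3, 2/3)
5. C is the centroid of triangle FLM ⇒ C = (5/6, -1/2)
through K parallel to CU: direction (-5/6, 1/2); meets XH at A = (62/53, -435/212)
A = X + t·(H−X) with t = 133/106

t = 133/106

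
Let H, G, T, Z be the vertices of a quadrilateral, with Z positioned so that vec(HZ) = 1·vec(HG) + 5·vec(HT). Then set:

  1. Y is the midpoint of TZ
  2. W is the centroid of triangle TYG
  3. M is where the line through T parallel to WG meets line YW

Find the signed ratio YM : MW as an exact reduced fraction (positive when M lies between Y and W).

Choose coordinates H = (0, 0), G = (1, 0), T = (0, 1), Z = (1, 5).
1. Y is the midpoint of TZ ⇒ Y = (1/2, 3)
2. W is the centroid of triangle TYG ⇒ W = (1/2, 4/3)
3. M is where the line through T parallel to WG meets line YW ⇒ M = (1/2, -1/3)
M = Y + t·(W−Y) with t = 2, so YM:MW = t:(1−t) = 2:-1

YM:MW = -2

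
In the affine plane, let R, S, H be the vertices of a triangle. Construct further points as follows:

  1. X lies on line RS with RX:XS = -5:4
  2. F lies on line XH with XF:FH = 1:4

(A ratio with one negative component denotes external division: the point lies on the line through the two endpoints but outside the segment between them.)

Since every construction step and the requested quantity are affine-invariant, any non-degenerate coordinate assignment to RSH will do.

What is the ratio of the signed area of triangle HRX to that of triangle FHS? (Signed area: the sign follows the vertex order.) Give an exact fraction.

[HRX]:[FHS] = 25/16

Set R = (0, 0), S = (1, 0), H = (0, 1); any affine frame gives the same invariant.
1. X lies on line RS with RX:XS = -5:4 ⇒ X = (5, 0)
2. F lies on line XH with XF:FH = 1:4 ⇒ F = (4, 1/5)
2·[HRX] = 5, 2·[FHS] = 16/5
[HRX]:[FHS] = 5:16/5 = 25/16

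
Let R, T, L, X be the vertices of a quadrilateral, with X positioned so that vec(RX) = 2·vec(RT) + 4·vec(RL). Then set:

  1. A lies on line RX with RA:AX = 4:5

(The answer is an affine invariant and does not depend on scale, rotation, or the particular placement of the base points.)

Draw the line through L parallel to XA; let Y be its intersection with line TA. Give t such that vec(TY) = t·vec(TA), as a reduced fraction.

t = 3/2

Set R = (0, 0), T = (1, 0), L = (0, 1), X = (2, 4); any affine frame gives the same invariant.
1. A lies on line RX with RA:AX = 4:5 ⇒ A = (8/9, 16/9)
through L parallel to XA: direction (-10/9, -20/9); meets TA at Y = (5/6, 8/3)
Y = T + t·(A−T) with t = 3/2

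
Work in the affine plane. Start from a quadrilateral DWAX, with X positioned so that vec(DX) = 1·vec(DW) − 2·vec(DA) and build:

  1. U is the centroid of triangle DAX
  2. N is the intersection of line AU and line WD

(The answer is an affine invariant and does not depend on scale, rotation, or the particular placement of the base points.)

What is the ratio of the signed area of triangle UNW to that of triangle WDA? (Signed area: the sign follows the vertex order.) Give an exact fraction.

[UNW]:[WDA] = 1/4

Set D = (0, 0), W = (1, 0), A = (0, 1), X = (1, -2); any affine frame gives the same invariant.
1. U is the centroid of triangle DAX ⇒ U = (1/3, -1/3)
2. N is the intersection of line AU and line WD ⇒ N = (1/4, 0)
2·[UNW] = -1/4, 2·[WDA] = -1
[UNW]:[WDA] = -1/4:-1 = 1/4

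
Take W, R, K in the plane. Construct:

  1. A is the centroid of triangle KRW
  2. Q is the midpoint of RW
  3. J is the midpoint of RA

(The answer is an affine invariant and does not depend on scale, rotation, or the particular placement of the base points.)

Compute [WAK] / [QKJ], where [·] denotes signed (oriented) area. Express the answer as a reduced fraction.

Set W = (0, 0), R = (1, 0), K = (0, 1); any affine frame gives the same invariant.
1. A is the centroid of triangle KRW ⇒ A = (1/3, 1/3)
2. Q is the midpoint of RW ⇒ Q = (1/2, 0)
3. J is the midpoint of RA ⇒ J = (2/3, 1/6)
2·[WAK] = 1/3, 2·[QKJ] = -1/4
[WAK]:[QKJ] = 1/3:-1/4 = -4/3

[WAK]:[QKJ] = -4/3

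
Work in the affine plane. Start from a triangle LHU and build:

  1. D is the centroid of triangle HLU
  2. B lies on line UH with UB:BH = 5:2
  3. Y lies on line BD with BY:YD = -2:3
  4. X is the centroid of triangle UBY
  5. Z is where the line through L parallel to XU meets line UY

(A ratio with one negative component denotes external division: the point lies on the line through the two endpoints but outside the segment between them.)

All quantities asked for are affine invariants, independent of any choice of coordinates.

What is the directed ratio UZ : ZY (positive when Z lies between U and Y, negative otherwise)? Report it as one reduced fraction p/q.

Work in coordinates with L = (0, 0), H = (1, 0), U = (0, 1).
1. D is the centroid of triangle HLU ⇒ D = (1/3, 1/3)
2. B lies on line UH with UB:BH = 5:2 ⇒ B = (5/7, 2/7)
3. Y lies on line BD with BY:YD = -2:3 ⇒ Y = (31/21, 4/21)
4. X is the centroid of triangle UBY ⇒ X = (46/63, 31/63)
5. Z is where the line through L parallel to XU meets line UY ⇒ Z = (-713/105, 496/105)
Z = U + t·(Y−U) with t = -23/5, so UZ:ZY = t:(1−t) = -23/5:28/5

UZ:ZY = -23/28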